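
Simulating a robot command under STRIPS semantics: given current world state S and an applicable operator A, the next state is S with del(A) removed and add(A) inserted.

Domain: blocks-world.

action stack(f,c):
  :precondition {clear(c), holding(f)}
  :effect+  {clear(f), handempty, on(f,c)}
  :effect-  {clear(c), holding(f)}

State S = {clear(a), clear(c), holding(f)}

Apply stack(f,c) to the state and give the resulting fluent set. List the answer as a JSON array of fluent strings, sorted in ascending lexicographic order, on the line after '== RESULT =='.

Progress:
  pre ⊆ S: {clear(c), holding(f)} ⊆ S  — applicable
  S \ del = {clear(a)}
  ∪ add   = {clear(a), clear(f), handempty, on(f,c)}

== RESULT ==
["clear(a)", "clear(f)", "handempty", "on(f,c)"]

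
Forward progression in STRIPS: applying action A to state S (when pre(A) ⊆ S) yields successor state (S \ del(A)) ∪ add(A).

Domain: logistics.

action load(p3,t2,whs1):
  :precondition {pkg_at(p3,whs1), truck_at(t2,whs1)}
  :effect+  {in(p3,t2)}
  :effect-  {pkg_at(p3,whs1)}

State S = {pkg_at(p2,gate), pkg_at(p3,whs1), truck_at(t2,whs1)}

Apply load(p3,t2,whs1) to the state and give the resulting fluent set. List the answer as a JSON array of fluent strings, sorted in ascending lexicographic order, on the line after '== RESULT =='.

Progress:
  pre ⊆ S: {pkg_at(p3,whs1), truck_at(t2,whs1)} ⊆ S  — applicable
  S \ del = {pkg_at(p2,gate), truck_at(t2,whs1)}
  ∪ add   = {in(p3,t2), pkg_at(p2,gate), truck_at(t2,whs1)}

== RESULT ==
["in(p3,t2)", "pkg_at(p2,gate)", "truck_at(t2,whs1)"]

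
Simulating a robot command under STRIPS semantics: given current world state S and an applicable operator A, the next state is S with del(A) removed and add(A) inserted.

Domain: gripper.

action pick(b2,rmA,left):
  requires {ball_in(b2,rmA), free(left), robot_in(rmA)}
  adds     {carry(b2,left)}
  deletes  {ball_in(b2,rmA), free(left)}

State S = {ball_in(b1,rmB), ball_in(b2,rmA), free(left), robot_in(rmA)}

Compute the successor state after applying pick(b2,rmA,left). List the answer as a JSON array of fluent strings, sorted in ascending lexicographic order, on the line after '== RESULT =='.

Progress:
  pre ⊆ S: {ball_in(b2,rmA), free(left), robot_in(rmA)} ⊆ S  — applicable
  S \ del = {ball_in(b1,rmB), robot_in(rmA)}
  ∪ add   = {ball_in(b1,rmB), carry(b2,left), robot_in(rmA)}

== RESULT ==
["ball_in(b1,rmB)", "carry(b2,left)", "robot_in(rmA)"]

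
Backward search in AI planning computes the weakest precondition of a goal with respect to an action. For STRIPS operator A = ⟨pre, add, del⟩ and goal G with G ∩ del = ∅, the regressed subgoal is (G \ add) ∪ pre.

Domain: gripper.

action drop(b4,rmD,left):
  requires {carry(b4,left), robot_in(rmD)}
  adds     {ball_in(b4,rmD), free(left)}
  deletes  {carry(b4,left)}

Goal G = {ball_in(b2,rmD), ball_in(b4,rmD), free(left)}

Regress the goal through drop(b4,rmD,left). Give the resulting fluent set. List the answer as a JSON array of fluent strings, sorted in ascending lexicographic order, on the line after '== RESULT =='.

Compute (G \ add) ∪ pre:
  G ∩ del = {}  (empty — regression defined)
  G \ add = {ball_in(b2,rmD), ball_in(b4,rmD), free(left)} \ {ball_in(b4,rmD), free(left)} = {ball_in(b2,rmD)}
  ∪ pre   = {ball_in(b2,rmD)} ∪ {carry(b4,left), robot_in(rmD)}
          = {ball_in(b2,rmD), carry(b4,left), robot_in(rmD)}

== RESULT ==
["ball_in(b2,rmD)", "carry(b4,left)", "robot_in(rmD)"]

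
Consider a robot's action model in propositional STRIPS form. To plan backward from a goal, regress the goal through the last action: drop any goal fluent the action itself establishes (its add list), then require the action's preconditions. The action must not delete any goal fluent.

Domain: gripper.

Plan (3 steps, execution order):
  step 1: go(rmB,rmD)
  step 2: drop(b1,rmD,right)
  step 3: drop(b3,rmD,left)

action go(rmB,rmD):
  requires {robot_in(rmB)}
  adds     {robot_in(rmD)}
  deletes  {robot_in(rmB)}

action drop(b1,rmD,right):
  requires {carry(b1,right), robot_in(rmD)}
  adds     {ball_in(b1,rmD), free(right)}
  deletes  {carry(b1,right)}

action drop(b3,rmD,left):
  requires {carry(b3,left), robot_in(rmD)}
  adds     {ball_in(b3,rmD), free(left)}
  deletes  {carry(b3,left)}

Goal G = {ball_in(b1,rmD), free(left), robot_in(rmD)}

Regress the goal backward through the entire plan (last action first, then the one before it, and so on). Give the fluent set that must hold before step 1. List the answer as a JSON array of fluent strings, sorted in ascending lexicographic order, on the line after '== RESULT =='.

Regress step by step:
  through step 3 (drop(b3,rmD,left)): drop {free(left)}, keep {ball_in(b1,rmD), robot_in(rmD)}, require {carry(b3,left), robot_in(rmD)}
    → {ball_in(b1,rmD), carry(b3,left), robot_in(rmD)}
  through step 2 (drop(b1,rmD,right)): drop {ball_in(b1,rmD)}, keep {carry(b3,left), robot_in(rmD)}, require {carry(b1,right), robot_in(rmD)}
    → {carry(b1,right), carry(b3,left), robot_in(rmD)}
  through step 1 (go(rmB,rmD)): drop {robot_in(rmD)}, keep {carry(b1,right), carry(b3,left)}, require {robot_in(rmB)}
    → {carry(b1,right), carry(b3,left), robot_in(rmB)}

== RESULT ==
["carry(b1,right)", "carry(b3,left)", "robot_in(rmB)"]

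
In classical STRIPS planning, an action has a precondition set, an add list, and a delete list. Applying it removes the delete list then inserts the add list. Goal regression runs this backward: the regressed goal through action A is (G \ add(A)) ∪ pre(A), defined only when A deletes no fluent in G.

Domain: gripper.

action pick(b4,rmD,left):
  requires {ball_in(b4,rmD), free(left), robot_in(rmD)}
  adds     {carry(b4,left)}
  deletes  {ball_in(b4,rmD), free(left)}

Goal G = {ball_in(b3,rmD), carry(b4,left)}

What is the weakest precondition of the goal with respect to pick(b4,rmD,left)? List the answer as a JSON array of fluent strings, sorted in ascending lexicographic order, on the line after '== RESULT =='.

Compute (G \ add) ∪ pre:
  G ∩ del = {}  (empty — regression defined)
  G \ add = {ball_in(b3,rmD), carry(b4,left)} \ {carry(b4,left)} = {ball_in(b3,rmD)}
  ∪ pre   = {ball_in(b3,rmD)} ∪ {ball_in(b4,rmD), free(left), robot_in(rmD)}
          = {ball_in(b3,rmD), ball_in(b4,rmD), free(left), robot_in(rmD)}

== RESULT ==
["ball_in(b3,rmD)", "ball_in(b4,rmD)", "free(left)", "robot_in(rmD)"]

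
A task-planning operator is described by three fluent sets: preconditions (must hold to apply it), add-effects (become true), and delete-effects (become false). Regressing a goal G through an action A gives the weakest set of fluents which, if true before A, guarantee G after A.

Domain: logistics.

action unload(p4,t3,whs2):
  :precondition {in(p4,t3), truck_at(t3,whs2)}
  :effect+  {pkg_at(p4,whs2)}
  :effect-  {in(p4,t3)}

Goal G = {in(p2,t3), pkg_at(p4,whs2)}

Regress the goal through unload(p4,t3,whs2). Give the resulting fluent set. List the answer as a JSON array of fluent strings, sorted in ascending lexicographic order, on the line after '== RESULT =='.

Regress:
  G ∩ del = {}  (empty — regression defined)
  G \ add = {in(p2,t3), pkg_at(p4,whs2)} \ {pkg_at(p4,whs2)} = {in(p2,t3)}
  ∪ pre   = {in(p2,t3)} ∪ {in(p4,t3), truck_at(t3,whs2)}
          = {in(p2,t3), in(p4,t3), truck_at(t3,whs2)}

== RESULT ==
["in(p2,t3)", "in(p4,t3)", "truck_at(t3,whs2)"]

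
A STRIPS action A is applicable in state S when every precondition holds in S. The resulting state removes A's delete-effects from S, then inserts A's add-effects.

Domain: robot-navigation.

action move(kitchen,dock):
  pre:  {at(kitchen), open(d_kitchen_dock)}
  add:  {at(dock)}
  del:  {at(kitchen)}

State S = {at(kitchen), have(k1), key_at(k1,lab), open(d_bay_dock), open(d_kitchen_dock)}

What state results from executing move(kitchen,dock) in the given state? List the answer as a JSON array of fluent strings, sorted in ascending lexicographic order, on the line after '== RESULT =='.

Compute (S \ del) ∪ add:
  pre ⊆ S: {at(kitchen), open(d_kitchen_dock)} ⊆ S  — applicable
  S \ del = {have(k1), key_at(k1,lab), open(d_bay_dock), open(d_kitchen_dock)}
  ∪ add   = {at(dock), have(k1), key_at(k1,lab), open(d_bay_dock), open(d_kitchen_dock)}

== RESULT ==
["at(dock)", "have(k1)", "key_at(k1,lab)", "open(d_bay_dock)", "open(d_kitchen_dock)"]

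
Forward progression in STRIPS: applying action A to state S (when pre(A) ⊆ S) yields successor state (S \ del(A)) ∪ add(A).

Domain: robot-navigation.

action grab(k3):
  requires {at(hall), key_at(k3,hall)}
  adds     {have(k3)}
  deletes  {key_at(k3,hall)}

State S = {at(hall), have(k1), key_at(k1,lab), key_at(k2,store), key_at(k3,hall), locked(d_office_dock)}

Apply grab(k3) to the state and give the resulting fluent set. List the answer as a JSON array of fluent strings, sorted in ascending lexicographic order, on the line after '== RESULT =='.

Compute (S \ del) ∪ add:
  pre ⊆ S: {at(hall), key_at(k3,hall)} ⊆ S  — applicable
  S \ del = {at(hall), have(k1), key_at(k1,lab), key_at(k2,store), locked(d_office_dock)}
  ∪ add   = {at(hall), have(k1), have(k3), key_at(k1,lab), key_at(k2,store), locked(d_office_dock)}

== RESULT ==
["at(hall)", "have(k1)", "have(k3)", "key_at(k1,lab)", "key_at(k2,store)", "locked(d_office_dock)"]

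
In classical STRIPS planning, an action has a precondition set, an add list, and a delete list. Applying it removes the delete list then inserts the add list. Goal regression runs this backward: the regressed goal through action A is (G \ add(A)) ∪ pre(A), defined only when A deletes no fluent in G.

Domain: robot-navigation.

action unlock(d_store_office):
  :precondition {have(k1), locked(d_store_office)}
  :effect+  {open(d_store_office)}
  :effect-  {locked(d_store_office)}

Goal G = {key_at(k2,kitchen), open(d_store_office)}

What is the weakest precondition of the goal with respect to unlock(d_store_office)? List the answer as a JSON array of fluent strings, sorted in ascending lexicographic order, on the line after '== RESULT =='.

Compute (G \ add) ∪ pre:
  G ∩ del = {}  (empty — regression defined)
  G \ add = {key_at(k2,kitchen), open(d_store_office)} \ {open(d_store_office)} = {key_at(k2,kitchen)}
  ∪ pre   = {key_at(k2,kitchen)} ∪ {have(k1), locked(d_store_office)}
          = {have(k1), key_at(k2,kitchen), locked(d_store_office)}

== RESULT ==
["have(k1)", "key_at(k2,kitchen)", "locked(d_store_office)"]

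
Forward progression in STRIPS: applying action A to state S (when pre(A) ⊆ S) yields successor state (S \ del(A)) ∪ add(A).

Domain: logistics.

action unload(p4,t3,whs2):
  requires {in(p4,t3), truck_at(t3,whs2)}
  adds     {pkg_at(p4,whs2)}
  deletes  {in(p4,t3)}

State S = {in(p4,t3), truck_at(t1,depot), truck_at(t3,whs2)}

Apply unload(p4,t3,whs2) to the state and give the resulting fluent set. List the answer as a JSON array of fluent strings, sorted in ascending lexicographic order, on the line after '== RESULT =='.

Progress:
  pre ⊆ S: {in(p4,t3), truck_at(t3,whs2)} ⊆ S  — applicable
  S \ del = {truck_at(t1,depot), truck_at(t3,whs2)}
  ∪ add   = {pkg_at(p4,whs2), truck_at(t1,depot), truck_at(t3,whs2)}

== RESULT ==
["pkg_at(p4,whs2)", "truck_at(t1,depot)", "truck_at(t3,whs2)"]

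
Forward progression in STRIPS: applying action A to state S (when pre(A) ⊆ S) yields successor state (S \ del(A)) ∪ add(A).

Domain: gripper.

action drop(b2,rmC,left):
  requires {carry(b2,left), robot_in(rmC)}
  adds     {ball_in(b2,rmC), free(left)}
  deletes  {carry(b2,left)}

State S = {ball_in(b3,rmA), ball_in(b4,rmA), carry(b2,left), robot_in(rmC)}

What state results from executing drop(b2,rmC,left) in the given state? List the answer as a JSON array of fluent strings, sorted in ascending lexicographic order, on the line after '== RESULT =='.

Progress:
  pre ⊆ S: {carry(b2,left), robot_in(rmC)} ⊆ S  — applicable
  S \ del = {ball_in(b3,rmA), ball_in(b4,rmA), robot_in(rmC)}
  ∪ add   = {ball_in(b2,rmC), ball_in(b3,rmA), ball_in(b4,rmA), free(left), robot_in(rmC)}

== RESULT ==
["ball_in(b2,rmC)", "ball_in(b3,rmA)", "ball_in(b4,rmA)", "free(left)", "robot_in(rmC)"]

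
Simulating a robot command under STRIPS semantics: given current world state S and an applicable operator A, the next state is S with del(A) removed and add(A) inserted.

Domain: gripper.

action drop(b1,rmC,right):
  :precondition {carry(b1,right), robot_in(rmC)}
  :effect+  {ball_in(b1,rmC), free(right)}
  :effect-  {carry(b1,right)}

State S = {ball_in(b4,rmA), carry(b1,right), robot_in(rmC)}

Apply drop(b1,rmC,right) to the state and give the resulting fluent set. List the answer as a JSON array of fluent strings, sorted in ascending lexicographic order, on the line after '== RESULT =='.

Compute (S \ del) ∪ add:
  pre ⊆ S: {carry(b1,right), robot_in(rmC)} ⊆ S  — applicable
  S \ del = {ball_in(b4,rmA), robot_in(rmC)}
  ∪ add   = {ball_in(b1,rmC), ball_in(b4,rmA), free(right), robot_in(rmC)}

== RESULT ==
["ball_in(b1,rmC)", "ball_in(b4,rmA)", "free(right)", "robot_in(rmC)"]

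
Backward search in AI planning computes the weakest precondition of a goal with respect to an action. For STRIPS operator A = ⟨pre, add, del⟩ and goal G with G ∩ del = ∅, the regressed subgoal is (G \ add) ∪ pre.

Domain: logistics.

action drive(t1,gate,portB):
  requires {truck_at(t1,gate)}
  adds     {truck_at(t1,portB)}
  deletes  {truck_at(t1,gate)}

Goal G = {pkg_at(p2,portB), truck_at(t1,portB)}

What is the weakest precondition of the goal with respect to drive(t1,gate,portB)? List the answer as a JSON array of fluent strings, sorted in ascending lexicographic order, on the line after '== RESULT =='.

Regress:
  G ∩ del = {}  (empty — regression defined)
  G \ add = {pkg_at(p2,portB), truck_at(t1,portB)} \ {truck_at(t1,portB)} = {pkg_at(p2,portB)}
  ∪ pre   = {pkg_at(p2,portB)} ∪ {truck_at(t1,gate)}
          = {pkg_at(p2,portB), truck_at(t1,gate)}

== RESULT ==
["pkg_at(p2,portB)", "truck_at(t1,gate)"]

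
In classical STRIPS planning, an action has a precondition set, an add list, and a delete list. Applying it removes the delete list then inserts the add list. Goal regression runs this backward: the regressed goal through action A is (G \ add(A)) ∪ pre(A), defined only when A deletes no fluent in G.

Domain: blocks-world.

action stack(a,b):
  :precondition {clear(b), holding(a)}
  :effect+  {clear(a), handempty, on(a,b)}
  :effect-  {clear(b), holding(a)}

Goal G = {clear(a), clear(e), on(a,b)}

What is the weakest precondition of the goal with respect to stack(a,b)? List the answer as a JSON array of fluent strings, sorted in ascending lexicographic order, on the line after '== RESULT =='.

Regress:
  G ∩ del = {}  (empty — regression defined)
  G \ add = {clear(a), clear(e), on(a,b)} \ {clear(a), handempty, on(a,b)} = {clear(e)}
  ∪ pre   = {clear(e)} ∪ {clear(b), holding(a)}
          = {clear(b), clear(e), holding(a)}

== RESULT ==
["clear(b)", "clear(e)", "holding(a)"]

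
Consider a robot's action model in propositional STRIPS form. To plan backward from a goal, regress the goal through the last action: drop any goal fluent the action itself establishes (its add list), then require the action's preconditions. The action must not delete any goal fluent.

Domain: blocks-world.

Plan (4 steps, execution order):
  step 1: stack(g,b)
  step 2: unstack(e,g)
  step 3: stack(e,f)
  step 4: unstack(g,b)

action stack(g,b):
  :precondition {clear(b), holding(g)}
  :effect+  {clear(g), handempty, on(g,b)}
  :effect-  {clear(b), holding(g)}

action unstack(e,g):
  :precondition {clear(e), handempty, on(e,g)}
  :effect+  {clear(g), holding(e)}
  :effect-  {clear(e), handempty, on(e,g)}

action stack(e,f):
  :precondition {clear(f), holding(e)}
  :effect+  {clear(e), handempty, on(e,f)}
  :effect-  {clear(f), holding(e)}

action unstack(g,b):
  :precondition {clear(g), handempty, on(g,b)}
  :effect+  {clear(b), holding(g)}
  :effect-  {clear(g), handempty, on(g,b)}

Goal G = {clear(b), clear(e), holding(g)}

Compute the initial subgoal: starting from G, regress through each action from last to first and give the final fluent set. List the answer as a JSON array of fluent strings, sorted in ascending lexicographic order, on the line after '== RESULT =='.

Regress step by step:
  through step 4 (unstack(g,b)): drop {clear(b), holding(g)}, keep {clear(e)}, require {clear(g), handempty, on(g,b)}
    → {clear(e), clear(g), handempty, on(g,b)}
  through step 3 (stack(e,f)): drop {clear(e), handempty}, keep {clear(g), on(g,b)}, require {clear(f), holding(e)}
    → {clear(f), clear(g), holding(e), on(g,b)}
  through step 2 (unstack(e,g)): drop {clear(g), holding(e)}, keep {clear(f), on(g,b)}, require {clear(e), handempty, on(e,g)}
    → {clear(e), clear(f), handempty, on(e,g), on(g,b)}
  through step 1 (stack(g,b)): drop {handempty, on(g,b)}, keep {clear(e), clear(f), on(e,g)}, require {clear(b), holding(g)}
    → {clear(b), clear(e), clear(f), holding(g), on(e,g)}

== RESULT ==
["clear(b)", "clear(e)", "clear(f)", "holding(g)", "on(e,g)"]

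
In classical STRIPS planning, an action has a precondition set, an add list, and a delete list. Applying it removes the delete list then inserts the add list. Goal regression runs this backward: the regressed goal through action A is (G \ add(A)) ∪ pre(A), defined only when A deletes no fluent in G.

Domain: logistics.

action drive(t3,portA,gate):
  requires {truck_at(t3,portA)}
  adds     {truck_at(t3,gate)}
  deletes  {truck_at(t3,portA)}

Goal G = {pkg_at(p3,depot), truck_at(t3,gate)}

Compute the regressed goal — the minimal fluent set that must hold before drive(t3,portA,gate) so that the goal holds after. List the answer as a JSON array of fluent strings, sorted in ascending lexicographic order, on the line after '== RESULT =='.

Compute (G \ add) ∪ pre:
  G ∩ del = {}  (empty — regression defined)
  G \ add = {pkg_at(p3,depot), truck_at(t3,gate)} \ {truck_at(t3,gate)} = {pkg_at(p3,depot)}
  ∪ pre   = {pkg_at(p3,depot)} ∪ {truck_at(t3,portA)}
          = {pkg_at(p3,depot), truck_at(t3,portA)}

== RESULT ==
["pkg_at(p3,depot)", "truck_at(t3,portA)"]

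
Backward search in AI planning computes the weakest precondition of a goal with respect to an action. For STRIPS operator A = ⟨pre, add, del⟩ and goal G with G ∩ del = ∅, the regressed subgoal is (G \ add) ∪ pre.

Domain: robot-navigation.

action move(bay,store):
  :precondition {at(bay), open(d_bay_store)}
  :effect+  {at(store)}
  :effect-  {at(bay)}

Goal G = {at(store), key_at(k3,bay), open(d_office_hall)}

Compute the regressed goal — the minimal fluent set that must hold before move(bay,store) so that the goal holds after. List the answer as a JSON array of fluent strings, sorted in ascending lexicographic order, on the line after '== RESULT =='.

Compute (G \ add) ∪ pre:
  G ∩ del = {}  (empty — regression defined)
  G \ add = {at(store), key_at(k3,bay), open(d_office_hall)} \ {at(store)} = {key_at(k3,bay), open(d_office_hall)}
  ∪ pre   = {key_at(k3,bay), open(d_office_hall)} ∪ {at(bay), open(d_bay_store)}
          = {at(bay), key_at(k3,bay), open(d_bay_store), open(d_office_hall)}

== RESULT ==
["at(bay)", "key_at(k3,bay)", "open(d_bay_store)", "open(d_office_hall)"]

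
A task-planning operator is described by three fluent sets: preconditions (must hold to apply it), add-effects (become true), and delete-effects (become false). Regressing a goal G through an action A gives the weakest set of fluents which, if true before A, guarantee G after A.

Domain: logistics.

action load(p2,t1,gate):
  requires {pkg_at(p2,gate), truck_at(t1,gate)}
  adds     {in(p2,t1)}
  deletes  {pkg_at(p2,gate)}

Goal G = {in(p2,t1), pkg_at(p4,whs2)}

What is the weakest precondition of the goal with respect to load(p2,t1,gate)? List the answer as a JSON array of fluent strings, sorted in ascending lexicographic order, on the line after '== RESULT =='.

Regress:
  G ∩ del = {}  (empty — regression defined)
  G \ add = {in(p2,t1), pkg_at(p4,whs2)} \ {in(p2,t1)} = {pkg_at(p4,whs2)}
  ∪ pre   = {pkg_at(p4,whs2)} ∪ {pkg_at(p2,gate), truck_at(t1,gate)}
          = {pkg_at(p2,gate), pkg_at(p4,whs2), truck_at(t1,gate)}

== RESULT ==
["pkg_at(p2,gate)", "pkg_at(p4,whs2)", "truck_at(t1,gate)"]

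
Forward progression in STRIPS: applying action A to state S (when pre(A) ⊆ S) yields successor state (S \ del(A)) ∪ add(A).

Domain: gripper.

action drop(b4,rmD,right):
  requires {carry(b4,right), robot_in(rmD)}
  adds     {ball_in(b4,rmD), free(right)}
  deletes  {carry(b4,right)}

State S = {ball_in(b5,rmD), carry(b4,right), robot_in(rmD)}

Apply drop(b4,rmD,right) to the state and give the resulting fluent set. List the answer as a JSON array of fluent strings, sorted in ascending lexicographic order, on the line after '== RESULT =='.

Progress:
  pre ⊆ S: {carry(b4,right), robot_in(rmD)} ⊆ S  — applicable
  S \ del = {ball_in(b5,rmD), robot_in(rmD)}
  ∪ add   = {ball_in(b4,rmD), ball_in(b5,rmD), free(right), robot_in(rmD)}

== RESULT ==
["ball_in(b4,rmD)", "ball_in(b5,rmD)", "free(right)", "robot_in(rmD)"]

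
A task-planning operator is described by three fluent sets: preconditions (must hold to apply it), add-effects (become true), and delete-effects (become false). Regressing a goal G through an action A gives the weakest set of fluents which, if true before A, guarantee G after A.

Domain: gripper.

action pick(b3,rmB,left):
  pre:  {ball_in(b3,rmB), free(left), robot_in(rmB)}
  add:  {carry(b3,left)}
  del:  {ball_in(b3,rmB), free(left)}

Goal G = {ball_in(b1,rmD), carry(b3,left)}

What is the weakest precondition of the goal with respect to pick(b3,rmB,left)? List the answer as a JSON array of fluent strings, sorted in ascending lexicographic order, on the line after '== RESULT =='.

Compute (G \ add) ∪ pre:
  G ∩ del = {}  (empty — regression defined)
  G \ add = {ball_in(b1,rmD), carry(b3,left)} \ {carry(b3,left)} = {ball_in(b1,rmD)}
  ∪ pre   = {ball_in(b1,rmD)} ∪ {ball_in(b3,rmB), free(left), robot_in(rmB)}
          = {ball_in(b1,rmD), ball_in(b3,rmB), free(left), robot_in(rmB)}

== RESULT ==
["ball_in(b1,rmD)", "ball_in(b3,rmB)", "free(left)", "robot_in(rmB)"]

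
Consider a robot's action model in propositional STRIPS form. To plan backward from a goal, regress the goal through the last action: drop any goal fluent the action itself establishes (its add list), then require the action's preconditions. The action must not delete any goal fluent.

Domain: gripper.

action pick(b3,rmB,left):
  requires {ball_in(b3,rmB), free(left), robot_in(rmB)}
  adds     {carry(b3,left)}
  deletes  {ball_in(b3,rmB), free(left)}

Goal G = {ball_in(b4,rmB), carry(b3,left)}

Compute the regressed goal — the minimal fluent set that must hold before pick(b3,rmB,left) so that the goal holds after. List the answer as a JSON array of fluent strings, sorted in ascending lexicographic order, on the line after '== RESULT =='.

Compute (G \ add) ∪ pre:
  G ∩ del = {}  (empty — regression defined)
  G \ add = {ball_in(b4,rmB), carry(b3,left)} \ {carry(b3,left)} = {ball_in(b4,rmB)}
  ∪ pre   = {ball_in(b4,rmB)} ∪ {ball_in(b3,rmB), free(left), robot_in(rmB)}
          = {ball_in(b3,rmB), ball_in(b4,rmB), free(left), robot_in(rmB)}

== RESULT ==
["ball_in(b3,rmB)", "ball_in(b4,rmB)", "free(left)", "robot_in(rmB)"]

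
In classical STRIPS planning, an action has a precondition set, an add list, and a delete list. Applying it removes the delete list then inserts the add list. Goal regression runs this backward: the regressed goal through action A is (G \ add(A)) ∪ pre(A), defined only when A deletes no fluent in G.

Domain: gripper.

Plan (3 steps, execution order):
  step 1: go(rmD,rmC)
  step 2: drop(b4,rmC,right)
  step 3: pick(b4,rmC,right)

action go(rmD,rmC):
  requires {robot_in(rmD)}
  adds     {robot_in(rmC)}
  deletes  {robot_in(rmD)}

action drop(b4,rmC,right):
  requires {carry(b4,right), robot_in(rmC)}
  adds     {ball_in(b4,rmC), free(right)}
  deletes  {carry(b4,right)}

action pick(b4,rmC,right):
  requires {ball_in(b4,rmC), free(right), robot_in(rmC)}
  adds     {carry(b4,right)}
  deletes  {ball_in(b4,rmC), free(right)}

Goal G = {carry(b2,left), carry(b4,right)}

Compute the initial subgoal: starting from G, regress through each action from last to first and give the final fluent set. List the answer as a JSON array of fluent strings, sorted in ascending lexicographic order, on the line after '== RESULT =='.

Regress step by step:
  through step 3 (pick(b4,rmC,right)): drop {carry(b4,right)}, keep {carry(b2,left)}, require {ball_in(b4,rmC), free(right), robot_in(rmC)}
    → {ball_in(b4,rmC), carry(b2,left), free(right), robot_in(rmC)}
  through step 2 (drop(b4,rmC,right)): drop {ball_in(b4,rmC), free(right)}, keep {carry(b2,left), robot_in(rmC)}, require {carry(b4,right), robot_in(rmC)}
    → {carry(b2,left), carry(b4,right), robot_in(rmC)}
  through step 1 (go(rmD,rmC)): drop {robot_in(rmC)}, keep {carry(b2,left), carry(b4,right)}, require {robot_in(rmD)}
    → {carry(b2,left), carry(b4,right), robot_in(rmD)}

== RESULT ==
["carry(b2,left)", "carry(b4,right)", "robot_in(rmD)"]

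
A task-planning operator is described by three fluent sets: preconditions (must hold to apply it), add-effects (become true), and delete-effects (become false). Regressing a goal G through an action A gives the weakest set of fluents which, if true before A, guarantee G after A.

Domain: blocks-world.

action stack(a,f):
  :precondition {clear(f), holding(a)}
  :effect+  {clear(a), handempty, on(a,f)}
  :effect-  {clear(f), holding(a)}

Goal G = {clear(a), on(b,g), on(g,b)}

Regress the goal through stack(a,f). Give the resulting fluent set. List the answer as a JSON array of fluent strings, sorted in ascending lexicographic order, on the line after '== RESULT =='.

Regress:
  G ∩ del = {}  (empty — regression defined)
  G \ add = {clear(a), on(b,g), on(g,b)} \ {clear(a), handempty, on(a,f)} = {on(b,g), on(g,b)}
  ∪ pre   = {on(b,g), on(g,b)} ∪ {clear(f), holding(a)}
          = {clear(f), holding(a), on(b,g), on(g,b)}

== RESULT ==
["clear(f)", "holding(a)", "on(b,g)", "on(g,b)"]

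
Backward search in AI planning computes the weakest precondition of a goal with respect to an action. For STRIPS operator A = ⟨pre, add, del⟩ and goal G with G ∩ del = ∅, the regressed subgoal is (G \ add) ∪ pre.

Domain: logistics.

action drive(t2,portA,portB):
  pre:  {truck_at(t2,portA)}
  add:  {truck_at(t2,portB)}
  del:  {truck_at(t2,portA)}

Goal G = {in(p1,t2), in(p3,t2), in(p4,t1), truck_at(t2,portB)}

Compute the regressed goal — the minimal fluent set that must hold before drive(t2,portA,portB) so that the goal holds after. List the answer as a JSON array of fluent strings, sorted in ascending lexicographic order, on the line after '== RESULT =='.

Compute (G \ add) ∪ pre:
  G ∩ del = {}  (empty — regression defined)
  G \ add = {in(p1,t2), in(p3,t2), in(p4,t1), truck_at(t2,portB)} \ {truck_at(t2,portB)} = {in(p1,t2), in(p3,t2), in(p4,t1)}
  ∪ pre   = {in(p1,t2), in(p3,t2), in(p4,t1)} ∪ {truck_at(t2,portA)}
          = {in(p1,t2), in(p3,t2), in(p4,t1), truck_at(t2,portA)}

== RESULT ==
["in(p1,t2)", "in(p3,t2)", "in(p4,t1)", "truck_at(t2,portA)"]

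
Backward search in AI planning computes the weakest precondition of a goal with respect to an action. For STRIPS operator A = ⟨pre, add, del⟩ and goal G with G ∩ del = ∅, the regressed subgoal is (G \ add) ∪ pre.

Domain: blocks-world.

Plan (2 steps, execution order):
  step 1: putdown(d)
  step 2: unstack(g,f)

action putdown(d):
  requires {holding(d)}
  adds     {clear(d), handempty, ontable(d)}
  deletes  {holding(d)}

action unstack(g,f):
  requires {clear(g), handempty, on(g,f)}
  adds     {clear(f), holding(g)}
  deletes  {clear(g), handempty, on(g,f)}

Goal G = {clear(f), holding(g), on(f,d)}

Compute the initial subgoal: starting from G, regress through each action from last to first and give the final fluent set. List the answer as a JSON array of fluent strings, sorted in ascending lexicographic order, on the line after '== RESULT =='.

Work backward from the goal:
  through step 2 (unstack(g,f)): drop {clear(f), holding(g)}, keep {on(f,d)}, require {clear(g), handempty, on(g,f)}
    → {clear(g), handempty, on(f,d), on(g,f)}
  through step 1 (putdown(d)): drop {handempty}, keep {clear(g), on(f,d), on(g,f)}, require {holding(d)}
    → {clear(g), holding(d), on(f,d), on(g,f)}

== RESULT ==
["clear(g)", "holding(d)", "on(f,d)", "on(g,f)"]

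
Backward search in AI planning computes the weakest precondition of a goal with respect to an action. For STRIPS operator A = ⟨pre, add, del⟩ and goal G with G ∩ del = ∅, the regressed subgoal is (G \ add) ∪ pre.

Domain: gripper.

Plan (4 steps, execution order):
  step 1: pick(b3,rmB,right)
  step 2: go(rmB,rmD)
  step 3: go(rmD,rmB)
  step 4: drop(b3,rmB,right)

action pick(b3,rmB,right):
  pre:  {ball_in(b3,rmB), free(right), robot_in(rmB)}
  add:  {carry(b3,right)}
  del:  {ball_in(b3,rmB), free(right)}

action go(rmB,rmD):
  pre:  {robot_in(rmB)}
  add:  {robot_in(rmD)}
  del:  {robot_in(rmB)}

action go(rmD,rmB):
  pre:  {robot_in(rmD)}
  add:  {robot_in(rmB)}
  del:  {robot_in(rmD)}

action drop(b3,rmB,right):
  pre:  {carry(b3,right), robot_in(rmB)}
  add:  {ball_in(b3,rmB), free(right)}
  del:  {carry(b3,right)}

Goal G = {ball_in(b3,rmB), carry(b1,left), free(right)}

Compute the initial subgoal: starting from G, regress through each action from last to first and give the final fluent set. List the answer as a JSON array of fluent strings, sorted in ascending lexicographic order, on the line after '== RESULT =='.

Work backward from the goal:
  through step 4 (drop(b3,rmB,right)): drop {ball_in(b3,rmB), free(right)}, keep {carry(b1,left)}, require {carry(b3,right), robot_in(rmB)}
    → {carry(b1,left), carry(b3,right), robot_in(rmB)}
  through step 3 (go(rmD,rmB)): drop {robot_in(rmB)}, keep {carry(b1,left), carry(b3,right)}, require {robot_in(rmD)}
    → {carry(b1,left), carry(b3,right), robot_in(rmD)}
  through step 2 (go(rmB,rmD)): drop {robot_in(rmD)}, keep {carry(b1,left), carry(b3,right)}, require {robot_in(rmB)}
    → {carry(b1,left), carry(b3,right), robot_in(rmB)}
  through step 1 (pick(b3,rmB,right)): drop {carry(b3,right)}, keep {carry(b1,left), robot_in(rmB)}, require {ball_in(b3,rmB), free(right), robot_in(rmB)}
    → {ball_in(b3,rmB), carry(b1,left), free(right), robot_in(rmB)}

== RESULT ==
["ball_in(b3,rmB)", "carry(b1,left)", "free(right)", "robot_in(rmB)"]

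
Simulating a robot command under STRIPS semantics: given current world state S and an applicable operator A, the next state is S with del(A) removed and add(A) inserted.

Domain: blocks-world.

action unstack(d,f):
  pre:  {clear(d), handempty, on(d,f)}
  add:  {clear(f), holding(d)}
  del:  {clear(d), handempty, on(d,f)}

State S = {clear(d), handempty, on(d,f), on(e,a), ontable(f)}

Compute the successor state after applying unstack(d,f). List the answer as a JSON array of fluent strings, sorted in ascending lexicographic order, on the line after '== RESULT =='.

Progress:
  pre ⊆ S: {clear(d), handempty, on(d,f)} ⊆ S  — applicable
  S \ del = {on(e,a), ontable(f)}
  ∪ add   = {clear(f), holding(d), on(e,a), ontable(f)}

== RESULT ==
["clear(f)", "holding(d)", "on(e,a)", "ontable(f)"]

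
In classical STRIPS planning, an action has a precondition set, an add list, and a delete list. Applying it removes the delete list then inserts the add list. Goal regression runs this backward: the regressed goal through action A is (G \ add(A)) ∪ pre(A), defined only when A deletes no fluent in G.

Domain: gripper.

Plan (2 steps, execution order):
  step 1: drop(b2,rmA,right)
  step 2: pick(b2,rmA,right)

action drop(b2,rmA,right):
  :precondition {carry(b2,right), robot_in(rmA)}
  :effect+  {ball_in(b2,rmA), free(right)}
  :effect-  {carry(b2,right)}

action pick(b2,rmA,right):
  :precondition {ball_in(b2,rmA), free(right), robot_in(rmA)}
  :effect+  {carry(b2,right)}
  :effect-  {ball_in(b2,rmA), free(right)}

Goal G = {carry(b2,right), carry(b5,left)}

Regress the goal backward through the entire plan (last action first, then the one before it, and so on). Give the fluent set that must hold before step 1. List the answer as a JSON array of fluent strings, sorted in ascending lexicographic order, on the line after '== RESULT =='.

Regress step by step:
  through step 2 (pick(b2,rmA,right)): drop {carry(b2,right)}, keep {carry(b5,left)}, require {ball_in(b2,rmA), free(right), robot_in(rmA)}
    → {ball_in(b2,rmA), carry(b5,left), free(right), robot_in(rmA)}
  through step 1 (drop(b2,rmA,right)): drop {ball_in(b2,rmA), free(right)}, keep {carry(b5,left), robot_in(rmA)}, require {carry(b2,right), robot_in(rmA)}
    → {carry(b2,right), carry(b5,left), robot_in(rmA)}

== RESULT ==
["carry(b2,right)", "carry(b5,left)", "robot_in(rmA)"]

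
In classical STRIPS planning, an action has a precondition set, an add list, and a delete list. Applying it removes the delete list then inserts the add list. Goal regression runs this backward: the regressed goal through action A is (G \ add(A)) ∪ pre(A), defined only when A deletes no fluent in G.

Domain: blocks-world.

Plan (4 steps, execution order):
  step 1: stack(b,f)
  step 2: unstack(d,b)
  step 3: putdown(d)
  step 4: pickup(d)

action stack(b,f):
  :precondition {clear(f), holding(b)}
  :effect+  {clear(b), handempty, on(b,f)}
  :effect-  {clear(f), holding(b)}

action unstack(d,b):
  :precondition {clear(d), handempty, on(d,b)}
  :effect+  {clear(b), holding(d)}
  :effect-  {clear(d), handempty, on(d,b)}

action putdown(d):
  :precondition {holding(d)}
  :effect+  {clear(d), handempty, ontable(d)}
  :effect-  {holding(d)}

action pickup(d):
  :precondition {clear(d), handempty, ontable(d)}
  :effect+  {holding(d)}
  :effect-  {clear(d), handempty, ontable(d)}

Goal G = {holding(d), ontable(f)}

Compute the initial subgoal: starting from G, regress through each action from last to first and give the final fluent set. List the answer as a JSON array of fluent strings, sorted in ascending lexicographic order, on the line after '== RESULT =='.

Regress step by step:
  through step 4 (pickup(d)): drop {holding(d)}, keep {ontable(f)}, require {clear(d), handempty, ontable(d)}
    → {clear(d), handempty, ontable(d), ontable(f)}
  through step 3 (putdown(d)): drop {clear(d), handempty, ontable(d)}, keep {ontable(f)}, require {holding(d)}
    → {holding(d), ontable(f)}
  through step 2 (unstack(d,b)): drop {holding(d)}, keep {ontable(f)}, require {clear(d), handempty, on(d,b)}
    → {clear(d), handempty, on(d,b), ontable(f)}
  through step 1 (stack(b,f)): drop {handempty}, keep {clear(d), on(d,b), ontable(f)}, require {clear(f), holding(b)}
    → {clear(d), clear(f), holding(b), on(d,b), ontable(f)}

== RESULT ==
["clear(d)", "clear(f)", "holding(b)", "on(d,b)", "ontable(f)"]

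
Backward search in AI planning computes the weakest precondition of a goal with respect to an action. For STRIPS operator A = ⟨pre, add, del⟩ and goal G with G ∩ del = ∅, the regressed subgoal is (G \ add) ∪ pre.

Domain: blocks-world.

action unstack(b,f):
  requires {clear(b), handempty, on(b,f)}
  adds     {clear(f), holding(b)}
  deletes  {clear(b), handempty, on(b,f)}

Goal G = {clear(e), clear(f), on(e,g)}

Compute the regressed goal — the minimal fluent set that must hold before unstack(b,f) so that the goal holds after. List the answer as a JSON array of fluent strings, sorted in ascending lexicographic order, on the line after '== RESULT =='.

Regress:
  G ∩ del = {}  (empty — regression defined)
  G \ add = {clear(e), clear(f), on(e,g)} \ {clear(f), holding(b)} = {clear(e), on(e,g)}
  ∪ pre   = {clear(e), on(e,g)} ∪ {clear(b), handempty, on(b,f)}
          = {clear(b), clear(e), handempty, on(b,f), on(e,g)}

== RESULT ==
["clear(b)", "clear(e)", "handempty", "on(b,f)", "on(e,g)"]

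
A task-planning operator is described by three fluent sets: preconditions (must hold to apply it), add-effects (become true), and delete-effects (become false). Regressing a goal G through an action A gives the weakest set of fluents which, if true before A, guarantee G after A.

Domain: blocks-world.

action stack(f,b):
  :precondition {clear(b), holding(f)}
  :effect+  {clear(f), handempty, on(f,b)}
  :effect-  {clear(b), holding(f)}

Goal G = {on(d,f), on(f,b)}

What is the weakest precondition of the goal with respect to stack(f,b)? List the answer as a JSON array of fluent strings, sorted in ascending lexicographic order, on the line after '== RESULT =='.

Compute (G \ add) ∪ pre:
  G ∩ del = {}  (empty — regression defined)
  G \ add = {on(d,f), on(f,b)} \ {clear(f), handempty, on(f,b)} = {on(d,f)}
  ∪ pre   = {on(d,f)} ∪ {clear(b), holding(f)}
          = {clear(b), holding(f), on(d,f)}

== RESULT ==
["clear(b)", "holding(f)", "on(d,f)"]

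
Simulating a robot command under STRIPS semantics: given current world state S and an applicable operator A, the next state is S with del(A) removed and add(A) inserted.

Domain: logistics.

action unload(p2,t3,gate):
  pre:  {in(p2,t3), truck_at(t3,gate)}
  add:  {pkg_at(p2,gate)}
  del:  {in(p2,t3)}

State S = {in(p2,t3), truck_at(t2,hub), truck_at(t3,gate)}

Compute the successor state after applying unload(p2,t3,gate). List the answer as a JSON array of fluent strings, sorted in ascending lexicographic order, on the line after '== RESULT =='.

Compute (S \ del) ∪ add:
  pre ⊆ S: {in(p2,t3), truck_at(t3,gate)} ⊆ S  — applicable
  S \ del = {truck_at(t2,hub), truck_at(t3,gate)}
  ∪ add   = {pkg_at(p2,gate), truck_at(t2,hub), truck_at(t3,gate)}

== RESULT ==
["pkg_at(p2,gate)", "truck_at(t2,hub)", "truck_at(t3,gate)"]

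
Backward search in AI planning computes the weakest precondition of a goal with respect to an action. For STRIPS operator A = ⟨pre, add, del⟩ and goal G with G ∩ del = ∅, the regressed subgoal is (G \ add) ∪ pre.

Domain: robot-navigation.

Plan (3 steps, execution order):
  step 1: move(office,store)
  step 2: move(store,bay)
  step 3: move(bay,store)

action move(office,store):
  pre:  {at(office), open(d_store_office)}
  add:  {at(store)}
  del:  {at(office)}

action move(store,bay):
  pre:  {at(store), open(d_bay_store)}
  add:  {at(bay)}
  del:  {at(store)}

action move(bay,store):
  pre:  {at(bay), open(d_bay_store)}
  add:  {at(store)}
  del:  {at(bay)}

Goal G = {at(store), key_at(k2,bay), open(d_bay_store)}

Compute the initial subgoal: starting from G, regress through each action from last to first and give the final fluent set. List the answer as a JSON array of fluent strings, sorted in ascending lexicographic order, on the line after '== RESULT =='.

Work backward from the goal:
  through step 3 (move(bay,store)): drop {at(store)}, keep {key_at(k2,bay), open(d_bay_store)}, require {at(bay), open(d_bay_store)}
    → {at(bay), key_at(k2,bay), open(d_bay_store)}
  through step 2 (move(store,bay)): drop {at(bay)}, keep {key_at(k2,bay), open(d_bay_store)}, require {at(store), open(d_bay_store)}
    → {at(store), key_at(k2,bay), open(d_bay_store)}
  through step 1 (move(office,store)): drop {at(store)}, keep {key_at(k2,bay), open(d_bay_store)}, require {at(office), open(d_store_office)}
    → {at(office), key_at(k2,bay), open(d_bay_store), open(d_store_office)}

== RESULT ==
["at(office)", "key_at(k2,bay)", "open(d_bay_store)", "open(d_store_office)"]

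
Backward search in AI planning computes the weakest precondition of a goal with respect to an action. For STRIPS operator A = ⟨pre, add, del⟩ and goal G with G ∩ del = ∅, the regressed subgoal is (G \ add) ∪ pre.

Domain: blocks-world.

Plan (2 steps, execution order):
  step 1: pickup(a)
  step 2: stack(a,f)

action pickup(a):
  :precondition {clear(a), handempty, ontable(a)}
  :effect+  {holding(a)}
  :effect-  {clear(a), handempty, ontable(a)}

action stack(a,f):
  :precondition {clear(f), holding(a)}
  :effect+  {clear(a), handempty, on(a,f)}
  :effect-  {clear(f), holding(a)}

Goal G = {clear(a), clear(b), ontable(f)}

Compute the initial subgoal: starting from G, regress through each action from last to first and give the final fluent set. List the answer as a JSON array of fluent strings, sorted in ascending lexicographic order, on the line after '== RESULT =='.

Regress step by step:
  through step 2 (stack(a,f)): drop {clear(a)}, keep {clear(b), ontable(f)}, require {clear(f), holding(a)}
    → {clear(b), clear(f), holding(a), ontable(f)}
  through step 1 (pickup(a)): drop {holding(a)}, keep {clear(b), clear(f), ontable(f)}, require {clear(a), handempty, ontable(a)}
    → {clear(a), clear(b), clear(f), handempty, ontable(a), ontable(f)}

== RESULT ==
["clear(a)", "clear(b)", "clear(f)", "handempty", "ontable(a)", "ontable(f)"]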